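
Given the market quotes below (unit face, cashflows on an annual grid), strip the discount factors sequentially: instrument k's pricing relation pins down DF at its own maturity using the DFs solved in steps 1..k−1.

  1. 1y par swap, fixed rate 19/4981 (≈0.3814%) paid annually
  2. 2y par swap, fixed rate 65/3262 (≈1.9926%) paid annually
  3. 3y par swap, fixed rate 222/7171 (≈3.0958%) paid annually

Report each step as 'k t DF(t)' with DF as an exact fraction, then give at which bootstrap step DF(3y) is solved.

step 1 [1y] swap r/1=19/4981: DF=(1 − 19/4981·(0))/(1+19/4981) = 4981/5000 ≈ 0.996200
step 2 [2y] swap r/1=65/3262: DF=(1 − 65/3262·(0.996200))/(1+65/3262) = 961/1000 ≈ 0.961000
step 3 [3y] swap r/1=222/7171: DF=(1 − 222/7171·(0.996200+0.961000))/(1+222/7171) = 1139/1250 ≈ 0.911200

1 1 4981/5000
2 2 961/1000
3 3 1139/1250
DF(3y) is solved at step 3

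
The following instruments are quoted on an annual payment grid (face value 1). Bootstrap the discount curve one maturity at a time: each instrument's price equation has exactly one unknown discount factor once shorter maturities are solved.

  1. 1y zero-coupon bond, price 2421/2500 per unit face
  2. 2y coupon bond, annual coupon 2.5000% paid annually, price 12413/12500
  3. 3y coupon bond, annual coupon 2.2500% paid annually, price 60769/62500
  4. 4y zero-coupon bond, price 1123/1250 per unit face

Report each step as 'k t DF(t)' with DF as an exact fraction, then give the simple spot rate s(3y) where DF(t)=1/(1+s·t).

step 1 [1y] zero: DF = P = 2421/2500 ≈ 0.968400
step 2 [2y] bond c/1=1/40: DF=(12413/12500 − 1/40·(0.968400))/(1+1/40) = 2363/2500 ≈ 0.945200
step 3 [3y] bond c/1=9/400: DF=(60769/62500 − 9/400·(0.968400+0.945200))/(1+9/400) = 568/625 ≈ 0.908800
step 4 [4y] zero: DF = P = 1123/1250 ≈ 0.898400

1 1 2421/2500
2 2 2363/2500
3 3 568/625
4 4 1123/1250
s(3y) = (1/(568/625) − 1)/(3) = 19/568 ≈ 3.3451%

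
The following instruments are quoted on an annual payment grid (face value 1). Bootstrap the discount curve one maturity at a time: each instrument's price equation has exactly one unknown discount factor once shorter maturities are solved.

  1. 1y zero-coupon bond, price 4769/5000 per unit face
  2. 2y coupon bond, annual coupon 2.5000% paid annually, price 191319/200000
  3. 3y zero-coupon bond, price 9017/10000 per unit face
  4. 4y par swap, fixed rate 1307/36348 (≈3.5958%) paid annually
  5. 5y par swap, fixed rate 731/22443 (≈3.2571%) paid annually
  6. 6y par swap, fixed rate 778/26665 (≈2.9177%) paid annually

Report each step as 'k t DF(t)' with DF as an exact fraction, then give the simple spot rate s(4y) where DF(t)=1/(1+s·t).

step 1 [1y] zero: DF = P = 4769/5000 ≈ 0.953800
step 2 [2y] bond c/1=1/40: DF=(191319/200000 − 1/40·(0.953800))/(1+1/40) = 91/100 ≈ 0.910000
step 3 [3y] zero: DF = P = 9017/10000 ≈ 0.901700
step 4 [4y] swap r/1=1307/36348: DF=(1 − 1307/36348·(0.953800+0.910000+0.901700))/(1+1307/36348) = 8693/10000 ≈ 0.869300
step 5 [5y] swap r/1=731/22443: DF=(1 − 731/22443·(0.953800+0.910000+0.901700+0.869300))/(1+731/22443) = 4269/5000 ≈ 0.853800
step 6 [6y] swap r/1=778/26665: DF=(1 − 778/26665·(0.953800+0.910000+0.901700+0.869300+0.853800))/(1+778/26665) = 2111/2500 ≈ 0.844400

1 1 4769/5000
2 2 91/100
3 3 9017/10000
4 4 8693/10000
5 5 4269/5000
6 6 2111/2500
s(4y) = (1/(8693/10000) − 1)/(4) = 1307/34772 ≈ 3.7588%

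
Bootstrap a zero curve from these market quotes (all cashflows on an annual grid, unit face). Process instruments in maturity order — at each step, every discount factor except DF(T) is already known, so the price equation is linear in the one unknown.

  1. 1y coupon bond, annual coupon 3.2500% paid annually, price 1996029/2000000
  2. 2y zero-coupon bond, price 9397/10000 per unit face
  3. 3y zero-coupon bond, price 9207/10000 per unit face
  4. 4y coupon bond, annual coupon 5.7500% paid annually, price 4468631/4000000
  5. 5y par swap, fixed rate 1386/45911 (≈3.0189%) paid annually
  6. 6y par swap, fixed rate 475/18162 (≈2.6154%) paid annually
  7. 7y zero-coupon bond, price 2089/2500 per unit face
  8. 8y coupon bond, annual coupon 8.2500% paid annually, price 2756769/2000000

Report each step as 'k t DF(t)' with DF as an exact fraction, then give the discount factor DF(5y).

step 1 [1y] bond c/1=13/400: DF=(1996029/2000000 − 13/400·(0))/(1+13/400) = 4833/5000 ≈ 0.966600
step 2 [2y] zero: DF = P = 9397/10000 ≈ 0.939700
step 3 [3y] zero: DF = P = 9207/10000 ≈ 0.920700
step 4 [4y] bond c/1=23/400: DF=(4468631/4000000 − 23/400·(0.966600+0.939700+0.920700))/(1+23/400) = 9027/10000 ≈ 0.902700
step 5 [5y] swap r/1=1386/45911: DF=(1 − 1386/45911·(0.966600+0.939700+0.920700+0.902700))/(1+1386/45911) = 4307/5000 ≈ 0.861400
step 6 [6y] swap r/1=475/18162: DF=(1 − 475/18162·(0.966600+0.939700+0.920700+0.902700+0.861400))/(1+475/18162) = 343/400 ≈ 0.857500
step 7 [7y] zero: DF = P = 2089/2500 ≈ 0.835600
step 8 [8y] bond c/1=33/400: DF=(2756769/2000000 − 33/400·(0.966600+0.939700+0.920700+0.902700+0.861400+0.857500+0.835600))/(1+33/400) = 993/1250 ≈ 0.794400

1 1 4833/5000
2 2 9397/10000
3 3 9207/10000
4 4 9027/10000
5 5 4307/5000
6 6 343/400
7 7 2089/2500
8 8 993/1250
DF(5y) = 4307/5000 ≈ 0.861400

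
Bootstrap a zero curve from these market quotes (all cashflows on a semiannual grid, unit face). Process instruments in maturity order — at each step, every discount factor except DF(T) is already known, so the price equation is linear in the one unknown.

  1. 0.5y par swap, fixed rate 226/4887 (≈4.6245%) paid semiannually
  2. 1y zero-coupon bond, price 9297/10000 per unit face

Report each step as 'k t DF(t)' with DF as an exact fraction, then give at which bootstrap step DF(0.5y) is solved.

1 1/2 4887/5000
2 1 9297/10000
DF(0.5y) is solved at step 1

step 1 [0.5y] swap r/2=113/4887: DF=(1 − 113/4887·(0))/(1+113/4887) = 4887/5000 ≈ 0.977400
step 2 [1y] zero: DF = P = 9297/10000 ≈ 0.929700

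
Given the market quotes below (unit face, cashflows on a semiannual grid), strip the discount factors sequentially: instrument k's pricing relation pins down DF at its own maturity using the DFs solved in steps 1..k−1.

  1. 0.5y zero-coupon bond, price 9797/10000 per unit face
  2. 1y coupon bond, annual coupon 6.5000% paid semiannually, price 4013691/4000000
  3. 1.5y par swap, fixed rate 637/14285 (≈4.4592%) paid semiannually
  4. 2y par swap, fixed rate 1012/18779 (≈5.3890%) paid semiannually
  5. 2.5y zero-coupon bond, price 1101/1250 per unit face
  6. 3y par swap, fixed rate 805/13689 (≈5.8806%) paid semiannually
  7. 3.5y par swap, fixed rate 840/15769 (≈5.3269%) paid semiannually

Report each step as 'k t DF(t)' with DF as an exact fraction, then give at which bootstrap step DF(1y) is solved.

step 1 [0.5y] zero: DF = P = 9797/10000 ≈ 0.979700
step 2 [1y] bond c/2=13/400: DF=(4013691/4000000 − 13/400·(0.979700))/(1+13/400) = 941/1000 ≈ 0.941000
step 3 [1.5y] swap r/2=637/28570: DF=(1 − 637/28570·(0.979700+0.941000))/(1+637/28570) = 9363/10000 ≈ 0.936300
step 4 [2y] swap r/2=506/18779: DF=(1 − 506/18779·(0.979700+0.941000+0.936300))/(1+506/18779) = 2247/2500 ≈ 0.898800
step 5 [2.5y] zero: DF = P = 1101/1250 ≈ 0.880800
step 6 [3y] swap r/2=805/27378: DF=(1 − 805/27378·(0.979700+0.941000+0.936300+0.898800+0.880800))/(1+805/27378) = 839/1000 ≈ 0.839000
step 7 [3.5y] swap r/2=420/15769: DF=(1 − 420/15769·(0.979700+0.941000+0.936300+0.898800+0.880800+0.839000))/(1+420/15769) = 104/125 ≈ 0.832000

1 1/2 9797/10000
2 1 941/1000
3 3/2 9363/10000
4 2 2247/2500
5 5/2 1101/1250
6 3 839/1000
7 7/2 104/125
DF(1y) is solved at step 2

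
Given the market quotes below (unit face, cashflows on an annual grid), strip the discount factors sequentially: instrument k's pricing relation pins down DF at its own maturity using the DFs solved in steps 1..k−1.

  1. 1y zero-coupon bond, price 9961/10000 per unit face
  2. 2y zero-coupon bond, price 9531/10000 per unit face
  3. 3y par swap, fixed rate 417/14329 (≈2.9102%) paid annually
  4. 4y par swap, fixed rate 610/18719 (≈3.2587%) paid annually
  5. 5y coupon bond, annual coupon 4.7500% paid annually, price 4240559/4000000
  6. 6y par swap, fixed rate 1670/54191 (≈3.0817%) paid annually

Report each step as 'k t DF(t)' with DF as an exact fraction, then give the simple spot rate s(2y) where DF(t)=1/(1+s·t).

1 1 9961/10000
2 2 9531/10000
3 3 4583/5000
4 4 439/500
5 5 8423/10000
6 6 833/1000
s(2y) = (1/(9531/10000) − 1)/(2) = 469/19062 ≈ 2.4604%

step 1 [1y] zero: DF = P = 9961/10000 ≈ 0.996100
step 2 [2y] zero: DF = P = 9531/10000 ≈ 0.953100
step 3 [3y] swap r/1=417/14329: DF=(1 − 417/14329·(0.996100+0.953100))/(1+417/14329) = 4583/5000 ≈ 0.916600
step 4 [4y] swap r/1=610/18719: DF=(1 − 610/18719·(0.996100+0.953100+0.916600))/(1+610/18719) = 439/500 ≈ 0.878000
step 5 [5y] bond c/1=19/400: DF=(4240559/4000000 − 19/400·(0.996100+0.953100+0.916600+0.878000))/(1+19/400) = 8423/10000 ≈ 0.842300
step 6 [6y] swap r/1=1670/54191: DF=(1 − 1670/54191·(0.996100+0.953100+0.916600+0.878000+0.842300))/(1+1670/54191) = 833/1000 ≈ 0.833000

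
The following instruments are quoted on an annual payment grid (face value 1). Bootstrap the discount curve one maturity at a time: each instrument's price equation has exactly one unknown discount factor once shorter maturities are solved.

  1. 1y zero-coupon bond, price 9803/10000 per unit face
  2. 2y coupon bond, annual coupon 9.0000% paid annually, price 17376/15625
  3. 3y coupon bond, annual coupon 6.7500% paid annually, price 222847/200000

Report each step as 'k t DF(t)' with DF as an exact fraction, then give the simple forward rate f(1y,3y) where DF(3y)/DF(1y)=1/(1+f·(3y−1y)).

step 1 [1y] zero: DF = P = 9803/10000 ≈ 0.980300
step 2 [2y] bond c/1=9/100: DF=(17376/15625 − 9/100·(0.980300))/(1+9/100) = 9393/10000 ≈ 0.939300
step 3 [3y] bond c/1=27/400: DF=(222847/200000 − 27/400·(0.980300+0.939300))/(1+27/400) = 1153/1250 ≈ 0.922400

1 1 9803/10000
2 2 9393/10000
3 3 1153/1250
f(1y,3y) = ((9803/10000)/(1153/1250) − 1)/(2) = 579/18448 ≈ 3.1386%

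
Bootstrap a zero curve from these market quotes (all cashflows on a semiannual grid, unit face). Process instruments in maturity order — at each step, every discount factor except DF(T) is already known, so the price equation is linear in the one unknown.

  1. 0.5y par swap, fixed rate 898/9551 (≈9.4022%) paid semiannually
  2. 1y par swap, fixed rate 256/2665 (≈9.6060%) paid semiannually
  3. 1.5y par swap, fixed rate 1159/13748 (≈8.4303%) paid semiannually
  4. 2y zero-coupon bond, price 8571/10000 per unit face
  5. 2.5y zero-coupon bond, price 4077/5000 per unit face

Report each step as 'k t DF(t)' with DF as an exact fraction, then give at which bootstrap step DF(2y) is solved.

step 1 [0.5y] swap r/2=449/9551: DF=(1 − 449/9551·(0))/(1+449/9551) = 9551/10000 ≈ 0.955100
step 2 [1y] swap r/2=128/2665: DF=(1 − 128/2665·(0.955100))/(1+128/2665) = 569/625 ≈ 0.910400
step 3 [1.5y] swap r/2=1159/27496: DF=(1 − 1159/27496·(0.955100+0.910400))/(1+1159/27496) = 8841/10000 ≈ 0.884100
step 4 [2y] zero: DF = P = 8571/10000 ≈ 0.857100
step 5 [2.5y] zero: DF = P = 4077/5000 ≈ 0.815400

1 1/2 9551/10000
2 1 569/625
3 3/2 8841/10000
4 2 8571/10000
5 5/2 4077/5000
DF(2y) is solved at step 4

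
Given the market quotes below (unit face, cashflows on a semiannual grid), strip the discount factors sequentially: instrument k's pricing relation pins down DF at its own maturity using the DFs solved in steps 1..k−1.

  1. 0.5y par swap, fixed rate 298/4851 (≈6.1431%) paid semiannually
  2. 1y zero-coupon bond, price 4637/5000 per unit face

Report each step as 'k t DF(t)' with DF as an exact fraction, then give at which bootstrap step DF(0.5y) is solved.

1 1/2 4851/5000
2 1 4637/5000
DF(0.5y) is solved at step 1

step 1 [0.5y] swap r/2=149/4851: DF=(1 − 149/4851·(0))/(1+149/4851) = 4851/5000 ≈ 0.970200
step 2 [1y] zero: DF = P = 4637/5000 ≈ 0.927400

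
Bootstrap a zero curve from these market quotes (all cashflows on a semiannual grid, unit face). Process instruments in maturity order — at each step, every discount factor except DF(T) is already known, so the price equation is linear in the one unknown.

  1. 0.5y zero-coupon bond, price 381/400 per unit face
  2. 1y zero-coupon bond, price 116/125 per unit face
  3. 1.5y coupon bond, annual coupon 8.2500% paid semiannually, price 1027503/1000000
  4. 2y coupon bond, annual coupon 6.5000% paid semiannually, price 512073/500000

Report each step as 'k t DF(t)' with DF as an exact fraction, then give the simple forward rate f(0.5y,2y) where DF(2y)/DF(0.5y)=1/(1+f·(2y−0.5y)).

step 1 [0.5y] zero: DF = P = 381/400 ≈ 0.952500
step 2 [1y] zero: DF = P = 116/125 ≈ 0.928000
step 3 [1.5y] bond c/2=33/800: DF=(1027503/1000000 − 33/800·(0.952500+0.928000))/(1+33/800) = 9123/10000 ≈ 0.912300
step 4 [2y] bond c/2=13/400: DF=(512073/500000 − 13/400·(0.952500+0.928000+0.912300))/(1+13/400) = 113/125 ≈ 0.904000

1 1/2 381/400
2 1 116/125
3 3/2 9123/10000
4 2 113/125
f(0.5y,2y) = ((381/400)/(113/125) − 1)/(3/2) = 97/2712 ≈ 3.5767%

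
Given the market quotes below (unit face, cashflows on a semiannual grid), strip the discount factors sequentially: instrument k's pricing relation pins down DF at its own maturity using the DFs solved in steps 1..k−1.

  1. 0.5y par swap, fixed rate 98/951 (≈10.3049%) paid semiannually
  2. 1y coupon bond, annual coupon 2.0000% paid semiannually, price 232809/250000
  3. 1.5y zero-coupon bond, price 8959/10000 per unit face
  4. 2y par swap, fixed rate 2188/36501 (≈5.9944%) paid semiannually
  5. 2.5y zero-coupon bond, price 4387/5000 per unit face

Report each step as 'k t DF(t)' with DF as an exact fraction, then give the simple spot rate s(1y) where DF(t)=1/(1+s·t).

1 1/2 951/1000
2 1 4563/5000
3 3/2 8959/10000
4 2 4453/5000
5 5/2 4387/5000
s(1y) = (1/(4563/5000) − 1)/(1) = 437/4563 ≈ 9.5770%

step 1 [0.5y] swap r/2=49/951: DF=(1 − 49/951·(0))/(1+49/951) = 951/1000 ≈ 0.951000
step 2 [1y] bond c/2=1/100: DF=(232809/250000 − 1/100·(0.951000))/(1+1/100) = 4563/5000 ≈ 0.912600
step 3 [1.5y] zero: DF = P = 8959/10000 ≈ 0.895900
step 4 [2y] swap r/2=1094/36501: DF=(1 − 1094/36501·(0.951000+0.912600+0.895900))/(1+1094/36501) = 4453/5000 ≈ 0.890600
step 5 [2.5y] zero: DF = P = 4387/5000 ≈ 0.877400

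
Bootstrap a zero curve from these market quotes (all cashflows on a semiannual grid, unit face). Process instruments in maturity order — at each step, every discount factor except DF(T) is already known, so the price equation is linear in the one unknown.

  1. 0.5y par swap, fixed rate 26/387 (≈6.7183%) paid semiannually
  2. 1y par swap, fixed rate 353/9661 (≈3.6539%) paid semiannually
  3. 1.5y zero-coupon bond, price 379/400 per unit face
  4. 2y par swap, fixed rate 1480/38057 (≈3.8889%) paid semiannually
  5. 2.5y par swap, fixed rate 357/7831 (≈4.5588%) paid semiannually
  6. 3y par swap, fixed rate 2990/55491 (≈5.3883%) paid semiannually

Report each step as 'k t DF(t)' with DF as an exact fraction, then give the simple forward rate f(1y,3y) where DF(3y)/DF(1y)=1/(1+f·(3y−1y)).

1 1/2 387/400
2 1 9647/10000
3 3/2 379/400
4 2 463/500
5 5/2 8929/10000
6 3 1701/2000
f(1y,3y) = ((9647/10000)/(1701/2000) − 1)/(2) = 571/8505 ≈ 6.7137%

step 1 [0.5y] swap r/2=13/387: DF=(1 − 13/387·(0))/(1+13/387) = 387/400 ≈ 0.967500
step 2 [1y] swap r/2=353/19322: DF=(1 − 353/19322·(0.967500))/(1+353/19322) = 9647/10000 ≈ 0.964700
step 3 [1.5y] zero: DF = P = 379/400 ≈ 0.947500
step 4 [2y] swap r/2=740/38057: DF=(1 − 740/38057·(0.967500+0.964700+0.947500))/(1+740/38057) = 463/500 ≈ 0.926000
step 5 [2.5y] swap r/2=357/15662: DF=(1 − 357/15662·(0.967500+0.964700+0.947500+0.926000))/(1+357/15662) = 8929/10000 ≈ 0.892900
step 6 [3y] swap r/2=1495/55491: DF=(1 − 1495/55491·(0.967500+0.964700+0.947500+0.926000+0.892900))/(1+1495/55491) = 1701/2000 ≈ 0.850500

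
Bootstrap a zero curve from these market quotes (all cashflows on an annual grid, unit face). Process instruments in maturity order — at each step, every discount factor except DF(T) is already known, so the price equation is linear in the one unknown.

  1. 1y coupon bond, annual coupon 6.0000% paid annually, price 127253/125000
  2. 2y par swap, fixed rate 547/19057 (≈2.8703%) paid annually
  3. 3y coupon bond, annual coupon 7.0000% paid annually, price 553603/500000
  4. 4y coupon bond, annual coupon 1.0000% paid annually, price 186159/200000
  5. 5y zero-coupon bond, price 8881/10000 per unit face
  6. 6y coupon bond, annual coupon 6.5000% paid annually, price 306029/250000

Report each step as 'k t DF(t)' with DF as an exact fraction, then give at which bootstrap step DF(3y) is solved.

1 1 2401/2500
2 2 9453/10000
3 3 9101/10000
4 4 8937/10000
5 5 8881/10000
6 6 543/625
DF(3y) is solved at step 3

step 1 [1y] bond c/1=3/50: DF=(127253/125000 − 3/50·(0))/(1+3/50) = 2401/2500 ≈ 0.960400
step 2 [2y] swap r/1=547/19057: DF=(1 − 547/19057·(0.960400))/(1+547/19057) = 9453/10000 ≈ 0.945300
step 3 [3y] bond c/1=7/100: DF=(553603/500000 − 7/100·(0.960400+0.945300))/(1+7/100) = 9101/10000 ≈ 0.910100
step 4 [4y] bond c/1=1/100: DF=(186159/200000 − 1/100·(0.960400+0.945300+0.910100))/(1+1/100) = 8937/10000 ≈ 0.893700
step 5 [5y] zero: DF = P = 8881/10000 ≈ 0.888100
step 6 [6y] bond c/1=13/200: DF=(306029/250000 − 13/200·(0.960400+0.945300+0.910100+0.893700+0.888100))/(1+13/200) = 543/625 ≈ 0.868800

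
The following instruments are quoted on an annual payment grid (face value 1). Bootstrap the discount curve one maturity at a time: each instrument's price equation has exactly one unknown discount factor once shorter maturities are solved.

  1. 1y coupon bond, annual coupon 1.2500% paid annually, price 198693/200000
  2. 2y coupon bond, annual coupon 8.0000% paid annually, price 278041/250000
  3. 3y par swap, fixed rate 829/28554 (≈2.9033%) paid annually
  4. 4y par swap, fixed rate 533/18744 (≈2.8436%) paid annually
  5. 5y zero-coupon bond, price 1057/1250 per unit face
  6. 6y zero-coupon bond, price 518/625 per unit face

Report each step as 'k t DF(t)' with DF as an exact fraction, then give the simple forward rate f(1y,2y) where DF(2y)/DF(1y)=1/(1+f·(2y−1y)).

1 1 2453/2500
2 2 9571/10000
3 3 9171/10000
4 4 4467/5000
5 5 1057/1250
6 6 518/625
f(1y,2y) = ((2453/2500)/(9571/10000) − 1)/(1) = 241/9571 ≈ 2.5180%

step 1 [1y] bond c/1=1/80: DF=(198693/200000 − 1/80·(0))/(1+1/80) = 2453/2500 ≈ 0.981200
step 2 [2y] bond c/1=2/25: DF=(278041/250000 − 2/25·(0.981200))/(1+2/25) = 9571/10000 ≈ 0.957100
step 3 [3y] swap r/1=829/28554: DF=(1 − 829/28554·(0.981200+0.957100))/(1+829/28554) = 9171/10000 ≈ 0.917100
step 4 [4y] swap r/1=533/18744: DF=(1 − 533/18744·(0.981200+0.957100+0.917100))/(1+533/18744) = 4467/5000 ≈ 0.893400
step 5 [5y] zero: DF = P = 1057/1250 ≈ 0.845600
step 6 [6y] zero: DF = P = 518/625 ≈ 0.828800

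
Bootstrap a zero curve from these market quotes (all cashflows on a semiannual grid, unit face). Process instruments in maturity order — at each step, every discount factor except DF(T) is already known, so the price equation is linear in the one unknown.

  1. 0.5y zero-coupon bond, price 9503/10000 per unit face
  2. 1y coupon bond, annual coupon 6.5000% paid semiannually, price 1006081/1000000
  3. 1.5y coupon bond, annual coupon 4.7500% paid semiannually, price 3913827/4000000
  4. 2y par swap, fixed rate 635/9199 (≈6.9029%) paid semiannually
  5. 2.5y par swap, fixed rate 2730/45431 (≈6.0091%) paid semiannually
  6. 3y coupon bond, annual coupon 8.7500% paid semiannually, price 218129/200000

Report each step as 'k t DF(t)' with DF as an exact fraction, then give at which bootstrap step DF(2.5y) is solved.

1 1/2 9503/10000
2 1 1889/2000
3 3/2 4559/5000
4 2 873/1000
5 5/2 1727/2000
6 3 1709/2000
DF(2.5y) is solved at step 5

step 1 [0.5y] zero: DF = P = 9503/10000 ≈ 0.950300
step 2 [1y] bond c/2=13/400: DF=(1006081/1000000 − 13/400·(0.950300))/(1+13/400) = 1889/2000 ≈ 0.944500
step 3 [1.5y] bond c/2=19/800: DF=(3913827/4000000 − 19/800·(0.950300+0.944500))/(1+19/800) = 4559/5000 ≈ 0.911800
step 4 [2y] swap r/2=635/18398: DF=(1 − 635/18398·(0.950300+0.944500+0.911800))/(1+635/18398) = 873/1000 ≈ 0.873000
step 5 [2.5y] swap r/2=1365/45431: DF=(1 − 1365/45431·(0.950300+0.944500+0.911800+0.873000))/(1+1365/45431) = 1727/2000 ≈ 0.863500
step 6 [3y] bond c/2=7/160: DF=(218129/200000 − 7/160·(0.950300+0.944500+0.911800+0.873000+0.863500))/(1+7/160) = 1709/2000 ≈ 0.854500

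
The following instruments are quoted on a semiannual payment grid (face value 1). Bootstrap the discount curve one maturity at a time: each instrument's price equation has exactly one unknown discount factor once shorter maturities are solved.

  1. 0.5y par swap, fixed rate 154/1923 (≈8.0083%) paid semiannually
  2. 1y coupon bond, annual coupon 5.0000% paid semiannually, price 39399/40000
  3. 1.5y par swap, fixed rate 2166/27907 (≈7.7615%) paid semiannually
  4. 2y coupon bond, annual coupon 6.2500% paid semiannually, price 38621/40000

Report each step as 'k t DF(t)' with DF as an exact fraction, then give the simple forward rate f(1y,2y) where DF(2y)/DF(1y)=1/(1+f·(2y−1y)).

1 1/2 1923/2000
2 1 15/16
3 3/2 8917/10000
4 2 8517/10000
f(1y,2y) = ((15/16)/(8517/10000) − 1)/(1) = 286/2839 ≈ 10.0740%

step 1 [0.5y] swap r/2=77/1923: DF=(1 − 77/1923·(0))/(1+77/1923) = 1923/2000 ≈ 0.961500
step 2 [1y] bond c/2=1/40: DF=(39399/40000 − 1/40·(0.961500))/(1+1/40) = 15/16 ≈ 0.937500
step 3 [1.5y] swap r/2=1083/27907: DF=(1 − 1083/27907·(0.961500+0.937500))/(1+1083/27907) = 8917/10000 ≈ 0.891700
step 4 [2y] bond c/2=1/32: DF=(38621/40000 − 1/32·(0.961500+0.937500+0.891700))/(1+1/32) = 8517/10000 ≈ 0.851700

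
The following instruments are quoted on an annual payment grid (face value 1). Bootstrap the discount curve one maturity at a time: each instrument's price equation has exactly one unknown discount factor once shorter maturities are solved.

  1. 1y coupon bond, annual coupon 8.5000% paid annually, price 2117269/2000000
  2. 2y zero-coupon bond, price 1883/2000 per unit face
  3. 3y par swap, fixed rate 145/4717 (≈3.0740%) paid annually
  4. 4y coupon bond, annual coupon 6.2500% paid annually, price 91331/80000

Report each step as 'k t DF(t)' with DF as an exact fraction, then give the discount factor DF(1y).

step 1 [1y] bond c/1=17/200: DF=(2117269/2000000 − 17/200·(0))/(1+17/200) = 9757/10000 ≈ 0.975700
step 2 [2y] zero: DF = P = 1883/2000 ≈ 0.941500
step 3 [3y] swap r/1=145/4717: DF=(1 − 145/4717·(0.975700+0.941500))/(1+145/4717) = 913/1000 ≈ 0.913000
step 4 [4y] bond c/1=1/16: DF=(91331/80000 − 1/16·(0.975700+0.941500+0.913000))/(1+1/16) = 227/250 ≈ 0.908000

1 1 9757/10000
2 2 1883/2000
3 3 913/1000
4 4 227/250
DF(1y) = 9757/10000 ≈ 0.975700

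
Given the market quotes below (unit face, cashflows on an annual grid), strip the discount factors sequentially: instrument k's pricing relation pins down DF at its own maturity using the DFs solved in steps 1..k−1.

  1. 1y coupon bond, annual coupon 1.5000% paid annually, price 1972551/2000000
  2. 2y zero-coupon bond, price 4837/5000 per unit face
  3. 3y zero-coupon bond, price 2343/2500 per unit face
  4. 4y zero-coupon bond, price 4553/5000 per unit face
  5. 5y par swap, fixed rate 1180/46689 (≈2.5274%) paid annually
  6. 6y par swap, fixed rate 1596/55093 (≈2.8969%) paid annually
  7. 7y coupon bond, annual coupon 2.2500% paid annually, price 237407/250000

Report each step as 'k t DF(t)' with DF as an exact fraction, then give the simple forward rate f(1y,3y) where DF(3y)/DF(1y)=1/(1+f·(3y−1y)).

1 1 9717/10000
2 2 4837/5000
3 3 2343/2500
4 4 4553/5000
5 5 441/500
6 6 2101/2500
7 7 323/400
f(1y,3y) = ((9717/10000)/(2343/2500) − 1)/(2) = 115/6248 ≈ 1.8406%

step 1 [1y] bond c/1=3/200: DF=(1972551/2000000 − 3/200·(0))/(1+3/200) = 9717/10000 ≈ 0.971700
step 2 [2y] zero: DF = P = 4837/5000 ≈ 0.967400
step 3 [3y] zero: DF = P = 2343/2500 ≈ 0.937200
step 4 [4y] zero: DF = P = 4553/5000 ≈ 0.910600
step 5 [5y] swap r/1=1180/46689: DF=(1 − 1180/46689·(0.971700+0.967400+0.937200+0.910600))/(1+1180/46689) = 441/500 ≈ 0.882000
step 6 [6y] swap r/1=1596/55093: DF=(1 − 1596/55093·(0.971700+0.967400+0.937200+0.910600+0.882000))/(1+1596/55093) = 2101/2500 ≈ 0.840400
step 7 [7y] bond c/1=9/400: DF=(237407/250000 − 9/400·(0.971700+0.967400+0.937200+0.910600+0.882000+0.840400))/(1+9/400) = 323/400 ≈ 0.807500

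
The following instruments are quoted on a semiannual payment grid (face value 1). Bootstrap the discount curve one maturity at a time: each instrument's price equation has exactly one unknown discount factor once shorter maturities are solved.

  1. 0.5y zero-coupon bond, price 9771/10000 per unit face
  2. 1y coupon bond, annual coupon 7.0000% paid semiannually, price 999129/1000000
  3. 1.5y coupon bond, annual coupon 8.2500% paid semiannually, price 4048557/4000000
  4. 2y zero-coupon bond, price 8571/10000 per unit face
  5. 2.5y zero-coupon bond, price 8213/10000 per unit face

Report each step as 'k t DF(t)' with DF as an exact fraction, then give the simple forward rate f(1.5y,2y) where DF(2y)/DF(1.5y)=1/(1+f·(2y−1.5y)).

1 1/2 9771/10000
2 1 9323/10000
3 3/2 2241/2500
4 2 8571/10000
5 5/2 8213/10000
f(1.5y,2y) = ((2241/2500)/(8571/10000) − 1)/(1/2) = 262/2857 ≈ 9.1705%

step 1 [0.5y] zero: DF = P = 9771/10000 ≈ 0.977100
step 2 [1y] bond c/2=7/200: DF=(999129/1000000 − 7/200·(0.977100))/(1+7/200) = 9323/10000 ≈ 0.932300
step 3 [1.5y] bond c/2=33/800: DF=(4048557/4000000 − 33/800·(0.977100+0.932300))/(1+33/800) = 2241/2500 ≈ 0.896400
step 4 [2y] zero: DF = P = 8571/10000 ≈ 0.857100
step 5 [2.5y] zero: DF = P = 8213/10000 ≈ 0.821300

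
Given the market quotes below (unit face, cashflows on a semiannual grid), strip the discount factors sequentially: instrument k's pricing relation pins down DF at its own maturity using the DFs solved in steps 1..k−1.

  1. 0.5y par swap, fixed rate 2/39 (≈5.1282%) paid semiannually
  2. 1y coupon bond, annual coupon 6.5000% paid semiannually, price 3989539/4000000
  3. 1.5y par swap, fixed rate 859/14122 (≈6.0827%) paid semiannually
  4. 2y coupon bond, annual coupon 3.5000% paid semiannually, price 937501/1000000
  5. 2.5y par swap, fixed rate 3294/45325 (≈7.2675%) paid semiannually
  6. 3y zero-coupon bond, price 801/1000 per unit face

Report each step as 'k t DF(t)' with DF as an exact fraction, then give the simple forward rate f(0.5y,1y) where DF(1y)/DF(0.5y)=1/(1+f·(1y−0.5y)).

1 1/2 39/40
2 1 9353/10000
3 3/2 9141/10000
4 2 1091/1250
5 5/2 8353/10000
6 3 801/1000
f(0.5y,1y) = ((39/40)/(9353/10000) − 1)/(1/2) = 794/9353 ≈ 8.4893%

step 1 [0.5y] swap r/2=1/39: DF=(1 − 1/39·(0))/(1+1/39) = 39/40 ≈ 0.975000
step 2 [1y] bond c/2=13/400: DF=(3989539/4000000 − 13/400·(0.975000))/(1+13/400) = 9353/10000 ≈ 0.935300
step 3 [1.5y] swap r/2=859/28244: DF=(1 − 859/28244·(0.975000+0.935300))/(1+859/28244) = 9141/10000 ≈ 0.914100
step 4 [2y] bond c/2=7/400: DF=(937501/1000000 − 7/400·(0.975000+0.935300+0.914100))/(1+7/400) = 1091/1250 ≈ 0.872800
step 5 [2.5y] swap r/2=1647/45325: DF=(1 − 1647/45325·(0.975000+0.935300+0.914100+0.872800))/(1+1647/45325) = 8353/10000 ≈ 0.835300
step 6 [3y] zero: DF = P = 801/1000 ≈ 0.801000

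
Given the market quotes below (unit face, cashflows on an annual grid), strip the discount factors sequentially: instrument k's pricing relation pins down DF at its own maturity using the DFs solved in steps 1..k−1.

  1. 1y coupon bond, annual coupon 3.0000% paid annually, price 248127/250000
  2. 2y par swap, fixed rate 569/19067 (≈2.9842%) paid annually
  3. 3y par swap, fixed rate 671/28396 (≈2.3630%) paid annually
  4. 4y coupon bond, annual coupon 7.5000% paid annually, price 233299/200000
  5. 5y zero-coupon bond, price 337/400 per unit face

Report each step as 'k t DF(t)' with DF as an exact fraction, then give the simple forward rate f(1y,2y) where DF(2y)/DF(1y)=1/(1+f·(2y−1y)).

1 1 2409/2500
2 2 9431/10000
3 3 9329/10000
4 4 887/1000
5 5 337/400
f(1y,2y) = ((2409/2500)/(9431/10000) − 1)/(1) = 205/9431 ≈ 2.1737%

step 1 [1y] bond c/1=3/100: DF=(248127/250000 − 3/100·(0))/(1+3/100) = 2409/2500 ≈ 0.963600
step 2 [2y] swap r/1=569/19067: DF=(1 − 569/19067·(0.963600))/(1+569/19067) = 9431/10000 ≈ 0.943100
step 3 [3y] swap r/1=671/28396: DF=(1 − 671/28396·(0.963600+0.943100))/(1+671/28396) = 9329/10000 ≈ 0.932900
step 4 [4y] bond c/1=3/40: DF=(233299/200000 − 3/40·(0.963600+0.943100+0.932900))/(1+3/40) = 887/1000 ≈ 0.887000
step 5 [5y] zero: DF = P = 337/400 ≈ 0.842500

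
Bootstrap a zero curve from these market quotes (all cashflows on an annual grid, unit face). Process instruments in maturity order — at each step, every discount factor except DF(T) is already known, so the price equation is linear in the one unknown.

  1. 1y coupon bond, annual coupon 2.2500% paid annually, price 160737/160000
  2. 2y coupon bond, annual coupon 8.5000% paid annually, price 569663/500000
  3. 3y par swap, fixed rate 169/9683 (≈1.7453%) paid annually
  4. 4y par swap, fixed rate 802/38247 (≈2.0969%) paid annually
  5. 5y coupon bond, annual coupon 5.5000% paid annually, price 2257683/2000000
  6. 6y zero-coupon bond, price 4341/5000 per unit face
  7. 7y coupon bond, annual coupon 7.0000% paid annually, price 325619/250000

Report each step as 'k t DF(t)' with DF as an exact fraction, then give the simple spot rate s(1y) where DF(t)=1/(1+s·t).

1 1 393/400
2 2 9731/10000
3 3 9493/10000
4 4 4599/5000
5 5 4353/5000
6 6 4341/5000
7 7 8533/10000
s(1y) = (1/(393/400) − 1)/(1) = 7/393 ≈ 1.7812%

step 1 [1y] bond c/1=9/400: DF=(160737/160000 − 9/400·(0))/(1+9/400) = 393/400 ≈ 0.982500
step 2 [2y] bond c/1=17/200: DF=(569663/500000 − 17/200·(0.982500))/(1+17/200) = 9731/10000 ≈ 0.973100
step 3 [3y] swap r/1=169/9683: DF=(1 − 169/9683·(0.982500+0.973100))/(1+169/9683) = 9493/10000 ≈ 0.949300
step 4 [4y] swap r/1=802/38247: DF=(1 − 802/38247·(0.982500+0.973100+0.949300))/(1+802/38247) = 4599/5000 ≈ 0.919800
step 5 [5y] bond c/1=11/200: DF=(2257683/2000000 − 11/200·(0.982500+0.973100+0.949300+0.919800))/(1+11/200) = 4353/5000 ≈ 0.870600
step 6 [6y] zero: DF = P = 4341/5000 ≈ 0.868200
step 7 [7y] bond c/1=7/100: DF=(325619/250000 − 7/100·(0.982500+0.973100+0.949300+0.919800+0.870600+0.868200))/(1+7/100) = 8533/10000 ≈ 0.853300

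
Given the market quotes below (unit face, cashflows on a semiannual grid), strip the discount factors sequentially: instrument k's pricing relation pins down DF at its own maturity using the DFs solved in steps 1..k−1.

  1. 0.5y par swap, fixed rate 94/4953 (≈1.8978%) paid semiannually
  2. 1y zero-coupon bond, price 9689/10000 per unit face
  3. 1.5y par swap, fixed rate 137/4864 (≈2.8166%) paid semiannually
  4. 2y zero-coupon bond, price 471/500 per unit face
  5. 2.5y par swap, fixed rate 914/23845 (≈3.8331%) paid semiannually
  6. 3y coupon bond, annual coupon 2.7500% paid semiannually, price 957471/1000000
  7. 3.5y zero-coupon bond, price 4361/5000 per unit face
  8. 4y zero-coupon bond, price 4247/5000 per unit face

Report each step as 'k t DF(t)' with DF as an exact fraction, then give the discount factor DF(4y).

1 1/2 4953/5000
2 1 9689/10000
3 3/2 9589/10000
4 2 471/500
5 5/2 4543/5000
6 3 4399/5000
7 7/2 4361/5000
8 4 4247/5000
DF(4y) = 4247/5000 ≈ 0.849400

step 1 [0.5y] swap r/2=47/4953: DF=(1 − 47/4953·(0))/(1+47/4953) = 4953/5000 ≈ 0.990600
step 2 [1y] zero: DF = P = 9689/10000 ≈ 0.968900
step 3 [1.5y] swap r/2=137/9728: DF=(1 − 137/9728·(0.990600+0.968900))/(1+137/9728) = 9589/10000 ≈ 0.958900
step 4 [2y] zero: DF = P = 471/500 ≈ 0.942000
step 5 [2.5y] swap r/2=457/23845: DF=(1 − 457/23845·(0.990600+0.968900+0.958900+0.942000))/(1+457/23845) = 4543/5000 ≈ 0.908600
step 6 [3y] bond c/2=11/800: DF=(957471/1000000 − 11/800·(0.990600+0.968900+0.958900+0.942000+0.908600))/(1+11/800) = 4399/5000 ≈ 0.879800
step 7 [3.5y] zero: DF = P = 4361/5000 ≈ 0.872200
step 8 [4y] zero: DF = P = 4247/5000 ≈ 0.849400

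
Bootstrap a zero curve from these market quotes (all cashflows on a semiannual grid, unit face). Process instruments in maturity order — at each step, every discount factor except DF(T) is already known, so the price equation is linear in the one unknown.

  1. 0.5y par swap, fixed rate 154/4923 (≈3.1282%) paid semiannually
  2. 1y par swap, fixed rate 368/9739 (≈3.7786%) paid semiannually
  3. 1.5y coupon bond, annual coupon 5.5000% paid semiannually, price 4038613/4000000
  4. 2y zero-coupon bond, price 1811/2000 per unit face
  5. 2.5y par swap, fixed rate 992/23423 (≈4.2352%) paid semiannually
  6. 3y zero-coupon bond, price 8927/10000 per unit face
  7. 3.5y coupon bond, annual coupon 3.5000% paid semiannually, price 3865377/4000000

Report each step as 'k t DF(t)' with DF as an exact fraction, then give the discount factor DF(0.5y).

step 1 [0.5y] swap r/2=77/4923: DF=(1 − 77/4923·(0))/(1+77/4923) = 4923/5000 ≈ 0.984600
step 2 [1y] swap r/2=184/9739: DF=(1 − 184/9739·(0.984600))/(1+184/9739) = 602/625 ≈ 0.963200
step 3 [1.5y] bond c/2=11/400: DF=(4038613/4000000 − 11/400·(0.984600+0.963200))/(1+11/400) = 1861/2000 ≈ 0.930500
step 4 [2y] zero: DF = P = 1811/2000 ≈ 0.905500
step 5 [2.5y] swap r/2=496/23423: DF=(1 − 496/23423·(0.984600+0.963200+0.930500+0.905500))/(1+496/23423) = 563/625 ≈ 0.900800
step 6 [3y] zero: DF = P = 8927/10000 ≈ 0.892700
step 7 [3.5y] bond c/2=7/400: DF=(3865377/4000000 − 7/400·(0.984600+0.963200+0.930500+0.905500+0.900800+0.892700))/(1+7/400) = 4269/5000 ≈ 0.853800

1 1/2 4923/5000
2 1 602/625
3 3/2 1861/2000
4 2 1811/2000
5 5/2 563/625
6 3 8927/10000
7 7/2 4269/5000
DF(0.5y) = 4923/5000 ≈ 0.984600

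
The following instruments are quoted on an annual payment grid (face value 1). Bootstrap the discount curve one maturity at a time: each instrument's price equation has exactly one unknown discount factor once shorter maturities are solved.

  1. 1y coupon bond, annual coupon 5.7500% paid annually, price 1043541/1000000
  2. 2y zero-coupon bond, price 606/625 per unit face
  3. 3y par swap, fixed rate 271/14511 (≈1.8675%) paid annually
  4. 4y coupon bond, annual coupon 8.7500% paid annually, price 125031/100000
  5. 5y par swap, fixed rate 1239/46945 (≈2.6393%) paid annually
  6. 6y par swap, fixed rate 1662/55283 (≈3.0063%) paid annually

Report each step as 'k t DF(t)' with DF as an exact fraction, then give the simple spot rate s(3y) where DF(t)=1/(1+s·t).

1 1 2467/2500
2 2 606/625
3 3 4729/5000
4 4 4581/5000
5 5 8761/10000
6 6 4169/5000
s(3y) = (1/(4729/5000) − 1)/(3) = 271/14187 ≈ 1.9102%

step 1 [1y] bond c/1=23/400: DF=(1043541/1000000 − 23/400·(0))/(1+23/400) = 2467/2500 ≈ 0.986800
step 2 [2y] zero: DF = P = 606/625 ≈ 0.969600
step 3 [3y] swap r/1=271/14511: DF=(1 − 271/14511·(0.986800+0.969600))/(1+271/14511) = 4729/5000 ≈ 0.945800
step 4 [4y] bond c/1=7/80: DF=(125031/100000 − 7/80·(0.986800+0.969600+0.945800))/(1+7/80) = 4581/5000 ≈ 0.916200
step 5 [5y] swap r/1=1239/46945: DF=(1 − 1239/46945·(0.986800+0.969600+0.945800+0.916200))/(1+1239/46945) = 8761/10000 ≈ 0.876100
step 6 [6y] swap r/1=1662/55283: DF=(1 − 1662/55283·(0.986800+0.969600+0.945800+0.916200+0.876100))/(1+1662/55283) = 4169/5000 ≈ 0.833800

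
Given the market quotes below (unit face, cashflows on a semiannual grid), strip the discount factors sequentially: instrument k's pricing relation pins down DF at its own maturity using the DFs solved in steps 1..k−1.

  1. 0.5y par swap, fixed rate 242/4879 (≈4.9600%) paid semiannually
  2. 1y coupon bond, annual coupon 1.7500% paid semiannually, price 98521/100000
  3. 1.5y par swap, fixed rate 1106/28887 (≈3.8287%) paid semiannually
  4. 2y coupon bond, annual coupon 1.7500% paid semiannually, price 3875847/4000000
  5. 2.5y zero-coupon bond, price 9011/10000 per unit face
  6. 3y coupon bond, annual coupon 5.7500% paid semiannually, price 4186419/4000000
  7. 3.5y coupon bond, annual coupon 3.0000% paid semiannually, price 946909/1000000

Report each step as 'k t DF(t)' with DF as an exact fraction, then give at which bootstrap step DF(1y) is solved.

step 1 [0.5y] swap r/2=121/4879: DF=(1 − 121/4879·(0))/(1+121/4879) = 4879/5000 ≈ 0.975800
step 2 [1y] bond c/2=7/800: DF=(98521/100000 − 7/800·(0.975800))/(1+7/800) = 4841/5000 ≈ 0.968200
step 3 [1.5y] swap r/2=553/28887: DF=(1 − 553/28887·(0.975800+0.968200))/(1+553/28887) = 9447/10000 ≈ 0.944700
step 4 [2y] bond c/2=7/800: DF=(3875847/4000000 − 7/800·(0.975800+0.968200+0.944700))/(1+7/800) = 1871/2000 ≈ 0.935500
step 5 [2.5y] zero: DF = P = 9011/10000 ≈ 0.901100
step 6 [3y] bond c/2=23/800: DF=(4186419/4000000 − 23/800·(0.975800+0.968200+0.944700+0.935500+0.901100))/(1+23/800) = 8853/10000 ≈ 0.885300
step 7 [3.5y] bond c/2=3/200: DF=(946909/1000000 − 3/200·(0.975800+0.968200+0.944700+0.935500+0.901100+0.885300))/(1+3/200) = 17/20 ≈ 0.850000

1 1/2 4879/5000
2 1 4841/5000
3 3/2 9447/10000
4 2 1871/2000
5 5/2 9011/10000
6 3 8853/10000
7 7/2 17/20
DF(1y) is solved at step 2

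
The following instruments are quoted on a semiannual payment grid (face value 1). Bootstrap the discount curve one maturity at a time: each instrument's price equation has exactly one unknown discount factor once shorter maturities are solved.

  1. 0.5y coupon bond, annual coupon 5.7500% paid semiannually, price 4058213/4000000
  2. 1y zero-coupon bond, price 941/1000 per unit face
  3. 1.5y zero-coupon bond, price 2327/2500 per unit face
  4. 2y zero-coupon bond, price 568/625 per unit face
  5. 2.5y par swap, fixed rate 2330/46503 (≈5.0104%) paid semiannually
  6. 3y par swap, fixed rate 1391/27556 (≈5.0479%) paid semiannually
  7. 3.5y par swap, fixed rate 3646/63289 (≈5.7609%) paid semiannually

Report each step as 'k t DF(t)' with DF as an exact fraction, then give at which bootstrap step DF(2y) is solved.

1 1/2 4931/5000
2 1 941/1000
3 3/2 2327/2500
4 2 568/625
5 5/2 1767/2000
6 3 8609/10000
7 7/2 8177/10000
DF(2y) is solved at step 4

step 1 [0.5y] bond c/2=23/800: DF=(4058213/4000000 − 23/800·(0))/(1+23/800) = 4931/5000 ≈ 0.986200
step 2 [1y] zero: DF = P = 941/1000 ≈ 0.941000
step 3 [1.5y] zero: DF = P = 2327/2500 ≈ 0.930800
step 4 [2y] zero: DF = P = 568/625 ≈ 0.908800
step 5 [2.5y] swap r/2=1165/46503: DF=(1 − 1165/46503·(0.986200+0.941000+0.930800+0.908800))/(1+1165/46503) = 1767/2000 ≈ 0.883500
step 6 [3y] swap r/2=1391/55112: DF=(1 − 1391/55112·(0.986200+0.941000+0.930800+0.908800+0.883500))/(1+1391/55112) = 8609/10000 ≈ 0.860900
step 7 [3.5y] swap r/2=1823/63289: DF=(1 − 1823/63289·(0.986200+0.941000+0.930800+0.908800+0.883500+0.860900))/(1+1823/63289) = 8177/10000 ≈ 0.817700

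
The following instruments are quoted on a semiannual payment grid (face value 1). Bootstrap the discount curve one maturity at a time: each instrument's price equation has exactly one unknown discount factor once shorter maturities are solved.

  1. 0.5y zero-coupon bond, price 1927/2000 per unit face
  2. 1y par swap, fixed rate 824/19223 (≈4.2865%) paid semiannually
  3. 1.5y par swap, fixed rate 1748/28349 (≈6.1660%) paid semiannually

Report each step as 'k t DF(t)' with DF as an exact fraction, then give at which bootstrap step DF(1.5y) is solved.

step 1 [0.5y] zero: DF = P = 1927/2000 ≈ 0.963500
step 2 [1y] swap r/2=412/19223: DF=(1 − 412/19223·(0.963500))/(1+412/19223) = 2397/2500 ≈ 0.958800
step 3 [1.5y] swap r/2=874/28349: DF=(1 − 874/28349·(0.963500+0.958800))/(1+874/28349) = 4563/5000 ≈ 0.912600

1 1/2 1927/2000
2 1 2397/2500
3 3/2 4563/5000
DF(1.5y) is solved at step 3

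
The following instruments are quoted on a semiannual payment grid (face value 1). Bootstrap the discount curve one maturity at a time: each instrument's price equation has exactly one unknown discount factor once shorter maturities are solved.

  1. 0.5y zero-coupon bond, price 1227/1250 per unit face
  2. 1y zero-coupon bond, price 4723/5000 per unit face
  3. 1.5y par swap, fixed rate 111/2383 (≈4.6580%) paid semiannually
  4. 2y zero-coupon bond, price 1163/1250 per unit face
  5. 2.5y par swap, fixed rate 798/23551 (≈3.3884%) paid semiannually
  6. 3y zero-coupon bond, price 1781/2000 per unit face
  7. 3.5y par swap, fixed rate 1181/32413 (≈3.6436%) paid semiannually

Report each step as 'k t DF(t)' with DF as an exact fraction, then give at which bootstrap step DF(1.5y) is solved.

1 1/2 1227/1250
2 1 4723/5000
3 3/2 4667/5000
4 2 1163/1250
5 5/2 4601/5000
6 3 1781/2000
7 7/2 8819/10000
DF(1.5y) is solved at step 3

step 1 [0.5y] zero: DF = P = 1227/1250 ≈ 0.981600
step 2 [1y] zero: DF = P = 4723/5000 ≈ 0.944600
step 3 [1.5y] swap r/2=111/4766: DF=(1 − 111/4766·(0.981600+0.944600))/(1+111/4766) = 4667/5000 ≈ 0.933400
step 4 [2y] zero: DF = P = 1163/1250 ≈ 0.930400
step 5 [2.5y] swap r/2=399/23551: DF=(1 − 399/23551·(0.981600+0.944600+0.933400+0.930400))/(1+399/23551) = 4601/5000 ≈ 0.920200
step 6 [3y] zero: DF = P = 1781/2000 ≈ 0.890500
step 7 [3.5y] swap r/2=1181/64826: DF=(1 − 1181/64826·(0.981600+0.944600+0.933400+0.930400+0.920200+0.890500))/(1+1181/64826) = 8819/10000 ≈ 0.881900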